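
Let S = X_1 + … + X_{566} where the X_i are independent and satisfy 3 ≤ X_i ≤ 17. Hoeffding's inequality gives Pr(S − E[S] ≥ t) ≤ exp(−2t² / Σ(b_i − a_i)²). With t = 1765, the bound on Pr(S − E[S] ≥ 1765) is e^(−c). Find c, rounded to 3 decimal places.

56.163

Σ(b_i − a_i)² = 566·(14)² = 110936.
c = 2t²/110936 = 2·1765²/110936 = 56.1626.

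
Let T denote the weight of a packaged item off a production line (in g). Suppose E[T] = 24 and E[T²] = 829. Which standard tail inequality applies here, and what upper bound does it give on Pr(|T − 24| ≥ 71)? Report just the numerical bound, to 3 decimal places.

0.050

The first two moments determine the variance, so Chebyshev's inequality is the sharpest standard bound available.
Var(T) = E[T²] − (E[T])² = 829 − 576 = 253.
Chebyshev's inequality: Pr(|T − μ| ≥ t) ≤ Var(T)/t² = 253/5041 = 0.0502.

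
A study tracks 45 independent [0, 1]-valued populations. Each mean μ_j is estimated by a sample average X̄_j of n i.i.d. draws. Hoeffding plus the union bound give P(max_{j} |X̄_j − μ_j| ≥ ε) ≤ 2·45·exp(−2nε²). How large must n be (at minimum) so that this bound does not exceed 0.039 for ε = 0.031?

4030

Need 2·45·exp(−2nε²) ≤ 0.039, i.e. exp(−2nε²) ≤ 0.039/90.
So 2nε² ≥ ln(90/0.039) = 7.744003.
Hence n ≥ 7.744003/(2·0.031²) = 4029.138.
The smallest integer n is 4030.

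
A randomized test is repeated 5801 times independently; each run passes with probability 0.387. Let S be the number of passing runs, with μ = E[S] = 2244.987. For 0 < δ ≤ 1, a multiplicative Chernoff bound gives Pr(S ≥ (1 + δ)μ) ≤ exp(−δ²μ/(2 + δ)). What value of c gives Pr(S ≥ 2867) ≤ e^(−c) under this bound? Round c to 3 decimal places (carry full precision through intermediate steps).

75.685

Write 2867 = (1 + δ)μ, so δ = 2867/2244.987 − 1 = 0.2770675…
Then the exponent is δ²μ/(2 + δ) = (2867 − μ)² / (μ·(2 + δ)) = 75.684890.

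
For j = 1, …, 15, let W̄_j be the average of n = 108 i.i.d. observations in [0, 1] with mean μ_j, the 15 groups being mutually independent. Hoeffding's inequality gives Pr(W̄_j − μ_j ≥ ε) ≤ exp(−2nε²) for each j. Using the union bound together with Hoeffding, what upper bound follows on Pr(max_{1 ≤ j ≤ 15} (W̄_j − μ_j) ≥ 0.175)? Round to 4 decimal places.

0.0201

Per-experiment Hoeffding bound: exp(−2·108·0.175²) = exp(−6.61500) = 0.0013401.
Union bound over 15 events: 15·0.0013401 = 0.02010.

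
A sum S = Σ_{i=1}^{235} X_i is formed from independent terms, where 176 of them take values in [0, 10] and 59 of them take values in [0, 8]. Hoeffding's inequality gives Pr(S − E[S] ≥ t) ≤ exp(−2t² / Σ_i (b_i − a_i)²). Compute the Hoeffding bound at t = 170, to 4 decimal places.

0.0669

Σ(b_i − a_i)² = 176·10² + 59·8² = 21376.
Exponent = 2·170² / 21376 = 2.70397.
Bound = exp(−2.70397) = 0.06694.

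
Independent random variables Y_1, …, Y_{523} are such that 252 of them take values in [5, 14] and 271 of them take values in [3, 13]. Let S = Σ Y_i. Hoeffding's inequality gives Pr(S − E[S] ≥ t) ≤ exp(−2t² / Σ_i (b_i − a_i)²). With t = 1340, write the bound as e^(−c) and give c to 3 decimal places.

Σ(b_i − a_i)² = 252·9² + 271·10² = 47512.
c = 2t² / 47512 = 2·1340² / 47512 = 75.5851.

75.585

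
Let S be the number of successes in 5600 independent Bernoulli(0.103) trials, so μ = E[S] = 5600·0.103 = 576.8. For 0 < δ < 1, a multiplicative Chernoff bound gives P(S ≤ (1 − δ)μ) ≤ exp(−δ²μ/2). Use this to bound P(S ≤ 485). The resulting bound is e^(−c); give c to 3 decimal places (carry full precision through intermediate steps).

Write 485 = (1 − δ)μ, so δ = 1 − 485/576.8 = 0.159154…
Then the exponent is δ²μ/2 = (μ − 485)²/(2μ) = 7.305166.

7.305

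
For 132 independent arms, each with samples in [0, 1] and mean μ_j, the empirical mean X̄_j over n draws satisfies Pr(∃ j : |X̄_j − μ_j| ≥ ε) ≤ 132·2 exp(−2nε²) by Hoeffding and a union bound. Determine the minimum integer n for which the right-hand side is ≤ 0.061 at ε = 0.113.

328

Need 2·132·exp(−2nε²) ≤ 0.061, i.e. exp(−2nε²) ≤ 0.061/264.
So 2nε² ≥ ln(264/0.061) = 8.372831.
Hence n ≥ 8.372831/(2·0.113²) = 327.858.
The smallest integer n is 328.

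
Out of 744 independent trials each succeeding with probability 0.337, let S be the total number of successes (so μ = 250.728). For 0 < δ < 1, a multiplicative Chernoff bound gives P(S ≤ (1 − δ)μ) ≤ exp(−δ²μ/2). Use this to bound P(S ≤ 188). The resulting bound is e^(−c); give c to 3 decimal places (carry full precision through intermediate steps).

Write 188 = (1 − δ)μ, so δ = 1 − 188/250.728 = 0.2501835…
Then the exponent is δ²μ/2 = (μ − 188)²/(2μ) = 7.846754.

7.847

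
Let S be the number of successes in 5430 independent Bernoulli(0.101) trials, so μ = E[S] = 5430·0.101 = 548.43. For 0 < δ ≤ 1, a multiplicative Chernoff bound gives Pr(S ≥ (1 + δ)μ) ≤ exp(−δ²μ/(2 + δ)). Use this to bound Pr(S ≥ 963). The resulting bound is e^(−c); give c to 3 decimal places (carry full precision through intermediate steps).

113.712

Write 963 = (1 + δ)μ, so δ = 963/548.43 − 1 = 0.7559214…
Then the exponent is δ²μ/(2 + δ) = (963 − μ)² / (μ·(2 + δ)) = 113.712368.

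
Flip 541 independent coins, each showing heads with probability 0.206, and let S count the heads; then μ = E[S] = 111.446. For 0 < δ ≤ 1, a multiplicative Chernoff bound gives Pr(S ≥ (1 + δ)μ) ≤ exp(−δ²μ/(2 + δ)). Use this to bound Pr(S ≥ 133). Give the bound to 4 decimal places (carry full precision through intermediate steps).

0.1495

Write 133 = (1 + δ)μ, so δ = 133/111.446 − 1 = 0.1934031…
Then the exponent is δ²μ/(2 + δ) = (133 − μ)² / (μ·(2 + δ)) = 1.900522.
Bound = exp(−1.900522) = 0.14949.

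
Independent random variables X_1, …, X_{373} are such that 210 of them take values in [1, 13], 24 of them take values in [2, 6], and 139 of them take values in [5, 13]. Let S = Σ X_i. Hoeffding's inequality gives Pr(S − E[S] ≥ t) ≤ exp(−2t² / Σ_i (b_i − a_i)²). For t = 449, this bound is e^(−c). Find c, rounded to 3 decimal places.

Σ(b_i − a_i)² = 210·12² + 24·4² + 139·8² = 39520.
c = 2t² / 39520 = 2·449² / 39520 = 10.2025.

10.202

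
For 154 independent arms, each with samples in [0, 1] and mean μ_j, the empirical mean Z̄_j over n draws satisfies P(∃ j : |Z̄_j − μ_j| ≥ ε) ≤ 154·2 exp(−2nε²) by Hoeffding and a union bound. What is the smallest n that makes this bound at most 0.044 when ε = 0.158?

Need 2·154·exp(−2nε²) ≤ 0.044, i.e. exp(−2nε²) ≤ 0.044/308.
So 2nε² ≥ ln(308/0.044) = 8.853665.
Hence n ≥ 8.853665/(2·0.158²) = 177.329.
The smallest integer n is 178.

178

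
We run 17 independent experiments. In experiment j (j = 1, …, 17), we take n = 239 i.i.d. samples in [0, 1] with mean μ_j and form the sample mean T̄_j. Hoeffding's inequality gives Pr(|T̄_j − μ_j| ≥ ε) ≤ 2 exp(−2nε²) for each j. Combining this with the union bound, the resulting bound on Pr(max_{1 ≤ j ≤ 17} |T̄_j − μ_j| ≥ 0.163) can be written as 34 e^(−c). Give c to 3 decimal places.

12.700

Union bound over the 17 events: Pr(max_{1 ≤ j ≤ 17} |T̄_j − μ_j| ≥ 0.163) ≤ 17·2·exp(−2nε²) = 34 exp(−2·239·0.163²).
So c = 2·239·0.163² = 12.7000.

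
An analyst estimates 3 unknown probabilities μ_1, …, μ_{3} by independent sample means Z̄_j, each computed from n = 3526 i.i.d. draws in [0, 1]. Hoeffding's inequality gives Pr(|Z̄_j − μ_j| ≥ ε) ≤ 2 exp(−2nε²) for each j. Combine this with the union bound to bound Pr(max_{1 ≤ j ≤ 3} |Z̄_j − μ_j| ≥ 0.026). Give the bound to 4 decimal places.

0.0510

Per-experiment Hoeffding bound: 2·exp(−2·3526·0.026²) = 2·exp(−4.76715) = 0.017009.
Union bound over 3 events: 3·0.017009 = 0.05103.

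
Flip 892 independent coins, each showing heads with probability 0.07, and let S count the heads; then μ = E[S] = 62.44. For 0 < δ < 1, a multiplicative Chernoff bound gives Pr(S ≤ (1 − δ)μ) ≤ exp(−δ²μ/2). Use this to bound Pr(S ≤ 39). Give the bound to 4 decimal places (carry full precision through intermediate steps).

Write 39 = (1 − δ)μ, so δ = 1 − 39/62.44 = 0.3754004…
Then the exponent is δ²μ/2 = (μ − 39)²/(2μ) = 4.399693.
Bound = exp(−4.399693) = 0.01228.

0.0123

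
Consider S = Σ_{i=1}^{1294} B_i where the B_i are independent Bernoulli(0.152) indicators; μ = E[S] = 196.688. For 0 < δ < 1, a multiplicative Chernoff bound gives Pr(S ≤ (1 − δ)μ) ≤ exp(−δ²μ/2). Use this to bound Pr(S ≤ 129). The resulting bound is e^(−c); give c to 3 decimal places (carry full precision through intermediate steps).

11.647

Write 129 = (1 − δ)μ, so δ = 1 − 129/196.688 = 0.3441389…
Then the exponent is δ²μ/2 = (μ − 129)²/(2μ) = 11.647038.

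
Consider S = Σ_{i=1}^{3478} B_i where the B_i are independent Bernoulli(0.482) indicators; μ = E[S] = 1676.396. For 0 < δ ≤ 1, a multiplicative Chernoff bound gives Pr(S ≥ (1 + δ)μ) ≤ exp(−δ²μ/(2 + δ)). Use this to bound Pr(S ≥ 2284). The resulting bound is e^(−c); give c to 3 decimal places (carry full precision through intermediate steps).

Write 2284 = (1 + δ)μ, so δ = 2284/1676.396 − 1 = 0.3624466…
Then the exponent is δ²μ/(2 + δ) = (2284 − μ)² / (μ·(2 + δ)) = 93.218613.

93.219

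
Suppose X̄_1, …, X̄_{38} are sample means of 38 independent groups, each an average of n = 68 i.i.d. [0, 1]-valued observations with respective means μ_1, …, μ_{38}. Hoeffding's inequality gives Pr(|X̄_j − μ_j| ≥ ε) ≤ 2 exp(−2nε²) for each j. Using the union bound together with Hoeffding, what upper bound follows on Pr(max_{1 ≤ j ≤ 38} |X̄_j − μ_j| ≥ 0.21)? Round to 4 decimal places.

0.1888

Per-experiment Hoeffding bound: 2·exp(−2·68·0.21²) = 2·exp(−5.99760) = 0.0049694.
Union bound over 38 events: 38·0.0049694 = 0.18884.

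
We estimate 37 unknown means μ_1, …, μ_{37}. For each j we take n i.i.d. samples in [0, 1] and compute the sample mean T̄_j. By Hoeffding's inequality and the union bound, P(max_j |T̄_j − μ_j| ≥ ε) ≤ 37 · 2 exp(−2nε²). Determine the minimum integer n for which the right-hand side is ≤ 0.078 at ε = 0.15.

153

Need 2·37·exp(−2nε²) ≤ 0.078, i.e. exp(−2nε²) ≤ 0.078/74.
So 2nε² ≥ ln(74/0.078) = 6.855112.
Hence n ≥ 6.855112/(2·0.15²) = 152.336.
The smallest integer n is 153.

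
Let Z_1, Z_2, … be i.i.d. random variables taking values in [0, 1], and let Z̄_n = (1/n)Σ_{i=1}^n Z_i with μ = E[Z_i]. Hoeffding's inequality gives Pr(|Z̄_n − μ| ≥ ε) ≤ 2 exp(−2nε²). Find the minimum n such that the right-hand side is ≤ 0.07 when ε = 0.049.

Require 2·exp(−2nε²) ≤ 0.07, i.e. 2nε² ≥ ln(2/0.07) = 3.352407.
So n ≥ 3.352407 / (2·0.049²) = 698.127.
The smallest integer n is 699.

699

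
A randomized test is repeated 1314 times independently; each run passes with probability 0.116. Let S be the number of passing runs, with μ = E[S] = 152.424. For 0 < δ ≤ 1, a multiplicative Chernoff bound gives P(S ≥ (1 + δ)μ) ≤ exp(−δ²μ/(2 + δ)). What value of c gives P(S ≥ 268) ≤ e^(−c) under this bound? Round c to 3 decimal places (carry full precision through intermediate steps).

Write 268 = (1 + δ)μ, so δ = 268/152.424 − 1 = 0.7582533…
Then the exponent is δ²μ/(2 + δ) = (268 − μ)² / (μ·(2 + δ)) = 31.772239.

31.772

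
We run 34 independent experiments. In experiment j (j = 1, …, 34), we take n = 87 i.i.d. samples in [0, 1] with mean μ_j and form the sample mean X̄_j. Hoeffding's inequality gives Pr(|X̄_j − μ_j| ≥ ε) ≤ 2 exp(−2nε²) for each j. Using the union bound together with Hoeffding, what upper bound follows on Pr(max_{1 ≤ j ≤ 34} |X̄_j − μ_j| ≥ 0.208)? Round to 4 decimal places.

0.0366

Per-experiment Hoeffding bound: 2·exp(−2·87·0.208²) = 2·exp(−7.52794) = 0.0010757.
Union bound over 34 events: 34·0.0010757 = 0.03657.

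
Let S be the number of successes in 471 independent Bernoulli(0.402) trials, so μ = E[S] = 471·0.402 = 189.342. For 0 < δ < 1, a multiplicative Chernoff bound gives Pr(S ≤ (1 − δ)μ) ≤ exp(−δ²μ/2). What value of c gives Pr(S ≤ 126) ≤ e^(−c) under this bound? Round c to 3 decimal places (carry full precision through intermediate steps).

10.595

Write 126 = (1 − δ)μ, so δ = 1 − 126/189.342 = 0.3345375…
Then the exponent is δ²μ/2 = (μ − 126)²/(2μ) = 10.595137.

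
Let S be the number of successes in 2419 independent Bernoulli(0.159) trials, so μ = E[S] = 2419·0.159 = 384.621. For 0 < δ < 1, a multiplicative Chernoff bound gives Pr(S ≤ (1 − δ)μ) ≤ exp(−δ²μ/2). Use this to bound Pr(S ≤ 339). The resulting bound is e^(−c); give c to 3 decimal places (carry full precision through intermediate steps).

Write 339 = (1 − δ)μ, so δ = 1 − 339/384.621 = 0.1186129…
Then the exponent is δ²μ/2 = (μ − 339)²/(2μ) = 2.705619.

2.706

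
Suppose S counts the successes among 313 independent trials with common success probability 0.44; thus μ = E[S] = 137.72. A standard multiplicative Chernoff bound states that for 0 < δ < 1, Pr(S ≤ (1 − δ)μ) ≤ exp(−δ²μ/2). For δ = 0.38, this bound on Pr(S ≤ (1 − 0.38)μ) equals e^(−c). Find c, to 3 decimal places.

c = δ²μ/2 = 0.38²·137.72/2 = 9.9434.

9.943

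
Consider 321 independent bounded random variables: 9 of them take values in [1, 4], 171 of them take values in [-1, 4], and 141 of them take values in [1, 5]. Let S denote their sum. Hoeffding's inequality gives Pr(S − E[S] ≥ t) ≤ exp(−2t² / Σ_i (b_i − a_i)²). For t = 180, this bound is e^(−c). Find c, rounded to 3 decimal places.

Σ(b_i − a_i)² = 9·3² + 171·5² + 141·4² = 6612.
c = 2t² / 6612 = 2·180² / 6612 = 9.8004.

9.800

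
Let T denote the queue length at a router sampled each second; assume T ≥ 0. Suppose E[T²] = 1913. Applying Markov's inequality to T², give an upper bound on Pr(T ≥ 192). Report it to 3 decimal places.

Since T ≥ 0, the event {T ≥ 192} is the same as {T² ≥ 36864}.
Markov's inequality applied to T² gives Pr(T² ≥ 36864) ≤ E[T²]/36864 = 1913/36864 = 0.0519.

0.052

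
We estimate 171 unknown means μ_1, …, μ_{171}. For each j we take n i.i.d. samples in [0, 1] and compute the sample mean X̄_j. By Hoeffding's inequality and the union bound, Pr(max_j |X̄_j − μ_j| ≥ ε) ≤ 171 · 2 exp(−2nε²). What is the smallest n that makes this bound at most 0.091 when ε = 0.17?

Need 2·171·exp(−2nε²) ≤ 0.091, i.e. exp(−2nε²) ≤ 0.091/342.
So 2nε² ≥ ln(342/0.091) = 8.231707.
Hence n ≥ 8.231707/(2·0.17²) = 142.417.
The smallest integer n is 143.

143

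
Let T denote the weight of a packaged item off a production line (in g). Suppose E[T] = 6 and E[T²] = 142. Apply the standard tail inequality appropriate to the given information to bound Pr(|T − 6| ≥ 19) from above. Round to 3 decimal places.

The first two moments determine the variance, so Chebyshev's inequality is the sharpest standard bound available.
Var(T) = E[T²] − (E[T])² = 142 − 36 = 106.
Chebyshev's inequality: Pr(|T − μ| ≥ t) ≤ Var(T)/t² = 106/361 = 0.2936.

0.294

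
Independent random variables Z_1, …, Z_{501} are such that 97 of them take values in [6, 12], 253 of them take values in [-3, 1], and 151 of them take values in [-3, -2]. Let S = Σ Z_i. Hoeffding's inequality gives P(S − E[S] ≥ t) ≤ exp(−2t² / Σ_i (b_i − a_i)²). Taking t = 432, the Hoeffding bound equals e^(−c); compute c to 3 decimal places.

48.530

Σ(b_i − a_i)² = 97·6² + 253·4² + 151·1² = 7691.
c = 2t² / 7691 = 2·432² / 7691 = 48.5305.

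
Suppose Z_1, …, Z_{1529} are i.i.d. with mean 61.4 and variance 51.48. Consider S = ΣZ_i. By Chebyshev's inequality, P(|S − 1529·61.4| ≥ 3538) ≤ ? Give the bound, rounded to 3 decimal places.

Var(S) = n·Var(Z_i) = 1529·51.48 = 78712.92.
Chebyshev: P(|S − 1529·61.4| ≥ 3538) ≤ Var(S)/3538² = 78712.92/12517444 = 0.0063.

0.006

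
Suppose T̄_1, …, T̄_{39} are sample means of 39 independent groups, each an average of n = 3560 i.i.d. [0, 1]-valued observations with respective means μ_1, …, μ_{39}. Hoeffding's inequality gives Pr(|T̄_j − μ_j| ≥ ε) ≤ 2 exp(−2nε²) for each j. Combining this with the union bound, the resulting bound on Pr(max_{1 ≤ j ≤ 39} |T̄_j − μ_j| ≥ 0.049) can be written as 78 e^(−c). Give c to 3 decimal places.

Union bound over the 39 events: Pr(max_{1 ≤ j ≤ 39} |T̄_j − μ_j| ≥ 0.049) ≤ 39·2·exp(−2nε²) = 78 exp(−2·3560·0.049²).
So c = 2·3560·0.049² = 17.0951.

17.095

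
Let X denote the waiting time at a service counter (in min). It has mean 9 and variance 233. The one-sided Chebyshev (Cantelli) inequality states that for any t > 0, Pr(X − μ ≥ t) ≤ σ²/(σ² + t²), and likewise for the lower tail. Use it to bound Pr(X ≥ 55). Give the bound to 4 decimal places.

Here σ² = 233 and t = 46, so σ² + t² = 2349.
Cantelli's bound: 233/2349 = 0.0992.

0.0992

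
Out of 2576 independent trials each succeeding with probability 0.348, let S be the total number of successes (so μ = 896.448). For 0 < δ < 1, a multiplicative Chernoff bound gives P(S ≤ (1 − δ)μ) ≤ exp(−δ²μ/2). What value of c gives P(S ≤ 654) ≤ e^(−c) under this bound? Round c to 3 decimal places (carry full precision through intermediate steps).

32.786

Write 654 = (1 − δ)μ, so δ = 1 − 654/896.448 = 0.2704541…
Then the exponent is δ²μ/2 = (μ − 654)²/(2μ) = 32.785523.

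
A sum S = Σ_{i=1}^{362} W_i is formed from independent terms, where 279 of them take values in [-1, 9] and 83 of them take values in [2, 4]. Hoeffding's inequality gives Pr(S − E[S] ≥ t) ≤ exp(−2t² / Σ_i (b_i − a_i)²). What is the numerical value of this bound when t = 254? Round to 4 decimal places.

Σ(b_i − a_i)² = 279·10² + 83·2² = 28232.
Exponent = 2·254² / 28232 = 4.57042.
Bound = exp(−4.57042) = 0.01035.

0.0104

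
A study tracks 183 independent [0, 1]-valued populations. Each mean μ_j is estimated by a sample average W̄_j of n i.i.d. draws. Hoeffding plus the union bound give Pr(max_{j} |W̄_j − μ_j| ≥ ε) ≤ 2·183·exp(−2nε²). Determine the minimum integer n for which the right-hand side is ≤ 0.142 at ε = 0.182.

Need 2·183·exp(−2nε²) ≤ 0.142, i.e. exp(−2nε²) ≤ 0.142/366.
So 2nε² ≥ ln(366/0.142) = 7.854562.
Hence n ≥ 7.854562/(2·0.182²) = 118.563.
The smallest integer n is 119.

119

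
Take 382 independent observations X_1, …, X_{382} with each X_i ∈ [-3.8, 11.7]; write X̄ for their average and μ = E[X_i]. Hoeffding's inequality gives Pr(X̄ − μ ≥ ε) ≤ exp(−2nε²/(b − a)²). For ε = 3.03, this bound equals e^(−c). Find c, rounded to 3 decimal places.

29.195

c = 2nε²/(b − a)² = 2·382·3.03² / 15.5² = 29.1955.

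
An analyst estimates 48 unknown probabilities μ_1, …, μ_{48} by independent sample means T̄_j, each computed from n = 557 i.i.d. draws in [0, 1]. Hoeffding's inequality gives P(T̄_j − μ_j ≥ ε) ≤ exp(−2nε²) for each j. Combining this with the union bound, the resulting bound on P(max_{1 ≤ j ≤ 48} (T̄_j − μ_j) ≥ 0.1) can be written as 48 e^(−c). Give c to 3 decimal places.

11.140

Union bound over the 48 events: P(max_{1 ≤ j ≤ 48} (T̄_j − μ_j) ≥ 0.1) ≤ 48·exp(−2nε²) = 48 exp(−2·557·0.1²).
So c = 2·557·0.1² = 11.1400.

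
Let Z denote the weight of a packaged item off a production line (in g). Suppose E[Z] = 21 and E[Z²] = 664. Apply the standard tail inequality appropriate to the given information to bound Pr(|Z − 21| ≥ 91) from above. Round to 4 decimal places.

0.0269

The first two moments determine the variance, so Chebyshev's inequality is the sharpest standard bound available.
Var(Z) = E[Z²] − (E[Z])² = 664 − 441 = 223.
Chebyshev's inequality: Pr(|Z − μ| ≥ t) ≤ Var(Z)/t² = 223/8281 = 0.0269.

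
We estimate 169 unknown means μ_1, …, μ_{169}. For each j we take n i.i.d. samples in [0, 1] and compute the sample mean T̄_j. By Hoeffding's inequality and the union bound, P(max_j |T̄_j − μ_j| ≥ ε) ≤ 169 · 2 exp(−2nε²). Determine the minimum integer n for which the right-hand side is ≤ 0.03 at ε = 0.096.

Need 2·169·exp(−2nε²) ≤ 0.03, i.e. exp(−2nε²) ≤ 0.03/338.
So 2nε² ≥ ln(338/0.03) = 9.329604.
Hence n ≥ 9.329604/(2·0.096²) = 506.163.
The smallest integer n is 507.

507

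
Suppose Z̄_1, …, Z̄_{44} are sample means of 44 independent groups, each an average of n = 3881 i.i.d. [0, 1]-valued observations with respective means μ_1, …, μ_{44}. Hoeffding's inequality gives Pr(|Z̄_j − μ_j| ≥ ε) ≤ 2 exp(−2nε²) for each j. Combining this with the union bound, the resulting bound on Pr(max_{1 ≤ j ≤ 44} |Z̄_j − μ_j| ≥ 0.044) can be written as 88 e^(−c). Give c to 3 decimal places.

Union bound over the 44 events: Pr(max_{1 ≤ j ≤ 44} |Z̄_j − μ_j| ≥ 0.044) ≤ 44·2·exp(−2nε²) = 88 exp(−2·3881·0.044²).
So c = 2·3881·0.044² = 15.0272.

15.027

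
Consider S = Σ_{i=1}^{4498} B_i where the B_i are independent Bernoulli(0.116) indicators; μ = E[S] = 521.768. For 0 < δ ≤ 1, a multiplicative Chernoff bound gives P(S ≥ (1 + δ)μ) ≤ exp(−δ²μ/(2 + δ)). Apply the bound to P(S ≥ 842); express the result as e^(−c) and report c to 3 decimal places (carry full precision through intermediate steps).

Write 842 = (1 + δ)μ, so δ = 842/521.768 − 1 = 0.613744…
Then the exponent is δ²μ/(2 + δ) = (842 − μ)² / (μ·(2 + δ)) = 75.194999.

75.195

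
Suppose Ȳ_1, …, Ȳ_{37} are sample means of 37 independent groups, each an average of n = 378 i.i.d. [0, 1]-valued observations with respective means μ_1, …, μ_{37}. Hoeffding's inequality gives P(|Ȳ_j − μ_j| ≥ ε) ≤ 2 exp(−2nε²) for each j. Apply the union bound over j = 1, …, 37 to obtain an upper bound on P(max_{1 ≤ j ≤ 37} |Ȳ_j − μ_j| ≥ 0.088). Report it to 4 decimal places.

0.2122

Per-experiment Hoeffding bound: 2·exp(−2·378·0.088²) = 2·exp(−5.85446) = 0.0057341.
Union bound over 37 events: 37·0.0057341 = 0.21216.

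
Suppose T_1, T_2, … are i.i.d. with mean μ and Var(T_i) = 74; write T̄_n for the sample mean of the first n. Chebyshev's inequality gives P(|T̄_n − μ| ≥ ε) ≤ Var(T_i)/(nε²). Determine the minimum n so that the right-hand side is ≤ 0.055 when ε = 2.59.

Require 74/(n·2.59²) ≤ 0.055, i.e. n ≥ 74/(0.055·2.59²) = 200.572.
The smallest integer n is 201.

201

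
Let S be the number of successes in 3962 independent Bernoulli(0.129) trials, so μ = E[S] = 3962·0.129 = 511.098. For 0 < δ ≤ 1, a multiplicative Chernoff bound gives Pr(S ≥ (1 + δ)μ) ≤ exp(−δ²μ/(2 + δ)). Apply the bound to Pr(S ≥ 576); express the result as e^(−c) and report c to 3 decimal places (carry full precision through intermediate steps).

3.875

Write 576 = (1 + δ)μ, so δ = 576/511.098 − 1 = 0.1269854…
Then the exponent is δ²μ/(2 + δ) = (576 − μ)² / (μ·(2 + δ)) = 3.874784.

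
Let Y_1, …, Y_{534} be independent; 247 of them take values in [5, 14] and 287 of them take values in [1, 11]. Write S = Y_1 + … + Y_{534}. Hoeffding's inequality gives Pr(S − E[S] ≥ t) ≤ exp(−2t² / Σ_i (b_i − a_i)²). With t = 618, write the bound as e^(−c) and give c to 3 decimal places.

Σ(b_i − a_i)² = 247·9² + 287·10² = 48707.
c = 2t² / 48707 = 2·618² / 48707 = 15.6825.

15.683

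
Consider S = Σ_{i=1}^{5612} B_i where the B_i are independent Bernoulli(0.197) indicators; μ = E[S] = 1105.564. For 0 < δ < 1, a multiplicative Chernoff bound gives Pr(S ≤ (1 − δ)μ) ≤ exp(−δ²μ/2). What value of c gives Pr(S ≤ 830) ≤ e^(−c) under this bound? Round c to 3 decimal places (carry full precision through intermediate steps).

34.342

Write 830 = (1 − δ)μ, so δ = 1 − 830/1105.564 = 0.249252…
Then the exponent is δ²μ/2 = (μ − 830)²/(2μ) = 34.342434.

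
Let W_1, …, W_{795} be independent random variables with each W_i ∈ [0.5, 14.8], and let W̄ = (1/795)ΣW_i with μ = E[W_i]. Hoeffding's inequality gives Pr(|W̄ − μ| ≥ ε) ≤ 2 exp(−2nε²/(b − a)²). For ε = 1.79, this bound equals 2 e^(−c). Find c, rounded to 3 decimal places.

24.913

c = 2nε²/(b − a)² = 2·795·1.79² / 14.3² = 24.9133.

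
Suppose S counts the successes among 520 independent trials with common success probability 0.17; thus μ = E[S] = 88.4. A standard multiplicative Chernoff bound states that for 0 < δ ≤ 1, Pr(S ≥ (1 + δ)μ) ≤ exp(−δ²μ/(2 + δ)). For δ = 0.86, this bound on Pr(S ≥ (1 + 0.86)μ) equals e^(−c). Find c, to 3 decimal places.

c = δ²μ/(2 + δ) = 0.86²·88.4/(2 + 0.86) = 22.8604.

22.860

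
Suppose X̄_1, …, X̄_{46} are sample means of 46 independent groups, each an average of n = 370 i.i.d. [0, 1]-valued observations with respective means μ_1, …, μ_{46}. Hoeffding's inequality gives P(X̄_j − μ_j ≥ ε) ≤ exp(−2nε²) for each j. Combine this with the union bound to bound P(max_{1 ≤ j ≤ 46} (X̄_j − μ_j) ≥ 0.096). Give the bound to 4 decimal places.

0.0502

Per-experiment Hoeffding bound: exp(−2·370·0.096²) = exp(−6.81984) = 0.0010919.
Union bound over 46 events: 46·0.0010919 = 0.05023.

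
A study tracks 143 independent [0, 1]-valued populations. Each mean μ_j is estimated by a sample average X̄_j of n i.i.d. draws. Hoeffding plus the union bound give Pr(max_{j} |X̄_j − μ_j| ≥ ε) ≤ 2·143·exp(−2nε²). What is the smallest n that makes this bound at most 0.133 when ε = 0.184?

Need 2·143·exp(−2nε²) ≤ 0.133, i.e. exp(−2nε²) ≤ 0.133/286.
So 2nε² ≥ ln(286/0.133) = 7.673398.
Hence n ≥ 7.673398/(2·0.184²) = 113.324.
The smallest integer n is 114.

114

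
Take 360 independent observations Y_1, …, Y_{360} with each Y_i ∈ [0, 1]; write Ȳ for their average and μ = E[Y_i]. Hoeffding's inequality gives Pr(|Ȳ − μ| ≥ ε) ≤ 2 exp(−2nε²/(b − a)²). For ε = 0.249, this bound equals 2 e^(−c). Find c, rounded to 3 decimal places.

44.641

c = 2nε²/(b − a)² = 2·360·0.249² / 1² = 44.6407.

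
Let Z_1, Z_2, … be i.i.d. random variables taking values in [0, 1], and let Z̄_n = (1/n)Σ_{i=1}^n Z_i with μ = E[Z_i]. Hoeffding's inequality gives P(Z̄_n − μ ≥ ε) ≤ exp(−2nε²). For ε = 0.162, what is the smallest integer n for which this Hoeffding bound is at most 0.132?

39

Require exp(−2nε²) ≤ 0.132, i.e. 2nε² ≥ ln(1/0.132) = 2.024953.
So n ≥ 2.024953 / (2·0.162²) = 38.579.
The smallest integer n is 39.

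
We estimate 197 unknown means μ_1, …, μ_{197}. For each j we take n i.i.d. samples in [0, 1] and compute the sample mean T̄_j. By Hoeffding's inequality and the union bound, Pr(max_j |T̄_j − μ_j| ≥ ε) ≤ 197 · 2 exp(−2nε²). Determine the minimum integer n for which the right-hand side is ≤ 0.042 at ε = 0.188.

Need 2·197·exp(−2nε²) ≤ 0.042, i.e. exp(−2nε²) ≤ 0.042/394.
So 2nε² ≥ ln(394/0.042) = 9.146437.
Hence n ≥ 9.146437/(2·0.188²) = 129.392.
The smallest integer n is 130.

130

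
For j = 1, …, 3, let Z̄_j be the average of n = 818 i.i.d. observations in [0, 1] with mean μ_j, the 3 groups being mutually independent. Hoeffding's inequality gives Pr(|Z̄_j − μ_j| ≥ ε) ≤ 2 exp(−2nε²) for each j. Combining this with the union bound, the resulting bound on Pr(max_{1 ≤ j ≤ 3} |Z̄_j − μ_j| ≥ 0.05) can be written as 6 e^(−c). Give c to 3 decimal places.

4.090

Union bound over the 3 events: Pr(max_{1 ≤ j ≤ 3} |Z̄_j − μ_j| ≥ 0.05) ≤ 3·2·exp(−2nε²) = 6 exp(−2·818·0.05²).
So c = 2·818·0.05² = 4.0900.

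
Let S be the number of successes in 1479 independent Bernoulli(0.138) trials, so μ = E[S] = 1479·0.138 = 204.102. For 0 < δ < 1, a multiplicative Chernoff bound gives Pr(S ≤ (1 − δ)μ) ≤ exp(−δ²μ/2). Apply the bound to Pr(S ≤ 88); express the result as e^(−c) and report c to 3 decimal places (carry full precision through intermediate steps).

33.022

Write 88 = (1 − δ)μ, so δ = 1 − 88/204.102 = 0.568843…
Then the exponent is δ²μ/2 = (μ − 88)²/(2μ) = 33.021907.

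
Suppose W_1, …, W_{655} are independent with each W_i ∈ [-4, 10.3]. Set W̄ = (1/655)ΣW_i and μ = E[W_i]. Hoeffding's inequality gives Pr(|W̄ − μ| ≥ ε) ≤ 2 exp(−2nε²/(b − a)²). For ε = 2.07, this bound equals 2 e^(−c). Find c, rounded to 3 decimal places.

c = 2nε²/(b − a)² = 2·655·2.07² / 14.3² = 27.4498.

27.450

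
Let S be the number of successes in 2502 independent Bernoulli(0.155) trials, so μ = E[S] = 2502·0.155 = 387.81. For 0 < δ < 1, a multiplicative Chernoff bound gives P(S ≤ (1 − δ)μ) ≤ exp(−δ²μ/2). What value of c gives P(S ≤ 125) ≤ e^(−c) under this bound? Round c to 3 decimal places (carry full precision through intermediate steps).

Write 125 = (1 − δ)μ, so δ = 1 − 125/387.81 = 0.6776772…
Then the exponent is δ²μ/2 = (μ − 125)²/(2μ) = 89.050174.

89.050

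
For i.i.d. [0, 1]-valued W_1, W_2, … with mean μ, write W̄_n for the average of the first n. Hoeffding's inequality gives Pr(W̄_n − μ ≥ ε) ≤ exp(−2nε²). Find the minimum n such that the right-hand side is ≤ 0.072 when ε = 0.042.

746

Require exp(−2nε²) ≤ 0.072, i.e. 2nε² ≥ ln(1/0.072) = 2.631089.
So n ≥ 2.631089 / (2·0.042²) = 745.774.
The smallest integer n is 746.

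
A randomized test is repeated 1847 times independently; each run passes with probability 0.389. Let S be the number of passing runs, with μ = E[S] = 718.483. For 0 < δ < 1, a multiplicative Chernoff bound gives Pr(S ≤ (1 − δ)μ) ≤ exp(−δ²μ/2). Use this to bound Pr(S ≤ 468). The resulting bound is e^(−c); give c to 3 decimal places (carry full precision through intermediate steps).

43.663

Write 468 = (1 − δ)μ, so δ = 1 − 468/718.483 = 0.3486276…
Then the exponent is δ²μ/2 = (μ − 468)²/(2μ) = 43.662643.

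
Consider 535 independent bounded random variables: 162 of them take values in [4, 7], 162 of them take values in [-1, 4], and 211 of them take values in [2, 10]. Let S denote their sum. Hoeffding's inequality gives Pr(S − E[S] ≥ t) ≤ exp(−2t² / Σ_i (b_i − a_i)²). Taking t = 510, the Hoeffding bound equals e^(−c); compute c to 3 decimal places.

27.362

Σ(b_i − a_i)² = 162·3² + 162·5² + 211·8² = 19012.
c = 2t² / 19012 = 2·510² / 19012 = 27.3617.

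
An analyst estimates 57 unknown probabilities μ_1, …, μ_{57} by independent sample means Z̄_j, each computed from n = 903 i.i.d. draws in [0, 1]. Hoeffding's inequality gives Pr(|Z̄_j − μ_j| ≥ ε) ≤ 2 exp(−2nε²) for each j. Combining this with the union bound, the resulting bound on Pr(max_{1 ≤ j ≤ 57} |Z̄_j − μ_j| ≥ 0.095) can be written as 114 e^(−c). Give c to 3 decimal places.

16.299

Union bound over the 57 events: Pr(max_{1 ≤ j ≤ 57} |Z̄_j − μ_j| ≥ 0.095) ≤ 57·2·exp(−2nε²) = 114 exp(−2·903·0.095²).
So c = 2·903·0.095² = 16.2992.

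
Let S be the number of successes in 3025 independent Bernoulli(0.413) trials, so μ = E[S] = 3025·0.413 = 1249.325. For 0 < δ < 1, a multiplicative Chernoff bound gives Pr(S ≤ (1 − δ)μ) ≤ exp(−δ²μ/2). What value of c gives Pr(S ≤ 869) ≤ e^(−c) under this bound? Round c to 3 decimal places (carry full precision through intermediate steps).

57.890

Write 869 = (1 − δ)μ, so δ = 1 − 869/1249.325 = 0.3044244…
Then the exponent is δ²μ/2 = (μ − 869)²/(2μ) = 57.890103.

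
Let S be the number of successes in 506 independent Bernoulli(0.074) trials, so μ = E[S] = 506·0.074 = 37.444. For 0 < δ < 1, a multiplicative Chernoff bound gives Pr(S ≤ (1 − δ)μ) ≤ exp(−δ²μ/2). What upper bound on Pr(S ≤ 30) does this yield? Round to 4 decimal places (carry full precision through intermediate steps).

0.4771

Write 30 = (1 − δ)μ, so δ = 1 − 30/37.444 = 0.1988035…
Then the exponent is δ²μ/2 = (μ − 30)²/(2μ) = 0.739947.
Bound = exp(−0.739947) = 0.47714.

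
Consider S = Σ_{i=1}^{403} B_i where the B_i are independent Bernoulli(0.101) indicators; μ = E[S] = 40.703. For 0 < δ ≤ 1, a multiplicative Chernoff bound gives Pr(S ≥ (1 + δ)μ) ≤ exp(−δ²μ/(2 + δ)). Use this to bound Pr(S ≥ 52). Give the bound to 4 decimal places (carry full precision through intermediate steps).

0.2524

Write 52 = (1 + δ)μ, so δ = 52/40.703 − 1 = 0.2775471…
Then the exponent is δ²μ/(2 + δ) = (52 − μ)² / (μ·(2 + δ)) = 1.376678.
Bound = exp(−1.376678) = 0.25242.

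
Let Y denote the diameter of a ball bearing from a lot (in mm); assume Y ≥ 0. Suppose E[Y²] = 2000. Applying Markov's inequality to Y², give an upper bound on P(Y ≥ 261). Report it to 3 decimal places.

Since Y ≥ 0, the event {Y ≥ 261} is the same as {Y² ≥ 68121}.
Markov's inequality applied to Y² gives P(Y² ≥ 68121) ≤ E[Y²]/68121 = 2000/68121 = 0.0294.

0.029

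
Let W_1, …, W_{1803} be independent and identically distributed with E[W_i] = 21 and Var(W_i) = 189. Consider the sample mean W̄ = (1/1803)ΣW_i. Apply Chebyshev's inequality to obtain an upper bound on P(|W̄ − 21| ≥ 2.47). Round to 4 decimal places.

Var(W̄) = Var(W_i)/n = 189/1803 = 0.10483.
Chebyshev: P(|W̄ − 21| ≥ 2.47) ≤ Var(W̄)/(2.47)² = 189/(1803·2.47²) = 0.0172.

0.0172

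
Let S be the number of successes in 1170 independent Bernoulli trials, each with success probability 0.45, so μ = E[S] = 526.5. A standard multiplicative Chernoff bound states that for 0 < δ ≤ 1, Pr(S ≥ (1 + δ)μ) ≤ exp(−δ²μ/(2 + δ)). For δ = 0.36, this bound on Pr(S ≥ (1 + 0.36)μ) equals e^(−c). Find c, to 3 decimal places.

28.913

c = δ²μ/(2 + δ) = 0.36²·526.5/(2 + 0.36) = 28.9129.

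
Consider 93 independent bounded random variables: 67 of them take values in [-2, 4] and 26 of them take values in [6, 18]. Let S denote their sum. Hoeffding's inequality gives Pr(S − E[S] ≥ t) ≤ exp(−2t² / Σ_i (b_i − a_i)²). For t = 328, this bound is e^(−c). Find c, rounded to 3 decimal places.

34.953

Σ(b_i − a_i)² = 67·6² + 26·12² = 6156.
c = 2t² / 6156 = 2·328² / 6156 = 34.9526.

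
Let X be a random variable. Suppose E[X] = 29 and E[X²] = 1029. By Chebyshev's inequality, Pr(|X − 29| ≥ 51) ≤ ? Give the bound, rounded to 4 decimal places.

Var(X) = E[X²] − (E[X])² = 1029 − 841 = 188.
Chebyshev's inequality: Pr(|X − μ| ≥ t) ≤ Var(X)/t² = 188/2601 = 0.0723.

0.0723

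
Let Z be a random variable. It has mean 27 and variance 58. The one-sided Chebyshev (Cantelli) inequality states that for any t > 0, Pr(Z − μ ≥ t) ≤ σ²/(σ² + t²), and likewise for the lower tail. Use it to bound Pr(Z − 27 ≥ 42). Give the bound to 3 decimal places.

Here σ² = 58 and t = 42, so σ² + t² = 1822.
Cantelli's bound: 58/1822 = 0.0318.

0.032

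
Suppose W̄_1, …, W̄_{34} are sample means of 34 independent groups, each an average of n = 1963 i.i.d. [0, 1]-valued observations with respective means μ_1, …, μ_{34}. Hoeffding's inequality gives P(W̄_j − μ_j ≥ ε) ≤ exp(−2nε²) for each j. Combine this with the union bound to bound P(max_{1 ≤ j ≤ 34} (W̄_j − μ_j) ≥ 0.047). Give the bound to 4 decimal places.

Per-experiment Hoeffding bound: exp(−2·1963·0.047²) = exp(−8.67253) = 0.00017122.
Union bound over 34 events: 34·0.00017122 = 0.00582.

0.0058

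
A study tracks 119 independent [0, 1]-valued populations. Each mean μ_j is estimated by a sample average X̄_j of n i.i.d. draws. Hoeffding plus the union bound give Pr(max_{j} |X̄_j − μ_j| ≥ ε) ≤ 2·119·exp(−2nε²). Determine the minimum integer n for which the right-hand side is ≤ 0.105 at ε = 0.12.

269

Need 2·119·exp(−2nε²) ≤ 0.105, i.e. exp(−2nε²) ≤ 0.105/238.
So 2nε² ≥ ln(238/0.105) = 7.726066.
Hence n ≥ 7.726066/(2·0.12²) = 268.266.
The smallest integer n is 269.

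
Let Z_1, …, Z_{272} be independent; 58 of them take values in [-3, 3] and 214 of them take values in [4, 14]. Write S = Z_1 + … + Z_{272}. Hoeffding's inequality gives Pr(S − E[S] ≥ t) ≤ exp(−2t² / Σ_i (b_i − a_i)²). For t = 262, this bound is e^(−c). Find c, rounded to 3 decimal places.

5.845

Σ(b_i − a_i)² = 58·6² + 214·10² = 23488.
c = 2t² / 23488 = 2·262² / 23488 = 5.8450.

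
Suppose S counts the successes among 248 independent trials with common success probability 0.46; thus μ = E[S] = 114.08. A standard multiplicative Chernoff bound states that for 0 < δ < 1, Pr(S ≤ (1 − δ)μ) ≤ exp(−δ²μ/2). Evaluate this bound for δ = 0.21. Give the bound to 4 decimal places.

0.0808

Exponent = δ²μ/2 = 0.21²·114.08/2 = 2.5155.
Bound = exp(−2.5155) = 0.08083.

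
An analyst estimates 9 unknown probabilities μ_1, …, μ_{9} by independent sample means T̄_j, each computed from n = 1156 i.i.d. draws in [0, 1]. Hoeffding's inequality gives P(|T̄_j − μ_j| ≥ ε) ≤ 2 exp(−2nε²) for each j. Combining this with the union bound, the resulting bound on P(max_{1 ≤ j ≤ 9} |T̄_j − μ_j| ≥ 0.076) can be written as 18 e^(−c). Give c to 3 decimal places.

13.354

Union bound over the 9 events: P(max_{1 ≤ j ≤ 9} |T̄_j − μ_j| ≥ 0.076) ≤ 9·2·exp(−2nε²) = 18 exp(−2·1156·0.076²).
So c = 2·1156·0.076² = 13.3541.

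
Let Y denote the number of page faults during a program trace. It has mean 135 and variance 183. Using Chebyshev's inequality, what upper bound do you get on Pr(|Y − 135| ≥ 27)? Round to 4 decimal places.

Chebyshev: Pr(|Y − μ| ≥ t) ≤ Var(Y)/t².
Bound = 183 / 729 = 0.2510.

0.2510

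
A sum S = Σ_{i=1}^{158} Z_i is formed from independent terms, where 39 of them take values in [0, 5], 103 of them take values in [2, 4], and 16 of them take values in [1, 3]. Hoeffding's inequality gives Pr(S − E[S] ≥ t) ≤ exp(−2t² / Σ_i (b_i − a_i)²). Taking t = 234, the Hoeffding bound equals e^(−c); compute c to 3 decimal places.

75.473

Σ(b_i − a_i)² = 39·5² + 103·2² + 16·2² = 1451.
c = 2t² / 1451 = 2·234² / 1451 = 75.4735.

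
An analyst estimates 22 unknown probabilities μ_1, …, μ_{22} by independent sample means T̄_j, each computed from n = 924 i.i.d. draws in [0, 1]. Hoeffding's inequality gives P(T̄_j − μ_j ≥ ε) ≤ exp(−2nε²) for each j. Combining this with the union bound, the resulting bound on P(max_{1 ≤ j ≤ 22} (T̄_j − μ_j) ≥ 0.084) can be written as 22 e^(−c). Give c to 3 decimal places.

Union bound over the 22 events: P(max_{1 ≤ j ≤ 22} (T̄_j − μ_j) ≥ 0.084) ≤ 22·exp(−2nε²) = 22 exp(−2·924·0.084²).
So c = 2·924·0.084² = 13.0395.

13.039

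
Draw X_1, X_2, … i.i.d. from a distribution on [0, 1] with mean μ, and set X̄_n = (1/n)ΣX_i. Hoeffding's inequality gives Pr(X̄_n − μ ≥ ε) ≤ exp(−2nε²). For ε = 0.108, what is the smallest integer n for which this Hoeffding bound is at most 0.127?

89

Require exp(−2nε²) ≤ 0.127, i.e. 2nε² ≥ ln(1/0.127) = 2.063568.
So n ≥ 2.063568 / (2·0.108²) = 88.459.
The smallest integer n is 89.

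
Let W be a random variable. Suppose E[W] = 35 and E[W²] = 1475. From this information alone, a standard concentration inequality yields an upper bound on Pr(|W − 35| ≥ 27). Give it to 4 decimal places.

The first two moments determine the variance, so Chebyshev's inequality is the sharpest standard bound available.
Var(W) = E[W²] − (E[W])² = 1475 − 1225 = 250.
Chebyshev's inequality: Pr(|W − μ| ≥ t) ≤ Var(W)/t² = 250/729 = 0.3429.

0.3429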